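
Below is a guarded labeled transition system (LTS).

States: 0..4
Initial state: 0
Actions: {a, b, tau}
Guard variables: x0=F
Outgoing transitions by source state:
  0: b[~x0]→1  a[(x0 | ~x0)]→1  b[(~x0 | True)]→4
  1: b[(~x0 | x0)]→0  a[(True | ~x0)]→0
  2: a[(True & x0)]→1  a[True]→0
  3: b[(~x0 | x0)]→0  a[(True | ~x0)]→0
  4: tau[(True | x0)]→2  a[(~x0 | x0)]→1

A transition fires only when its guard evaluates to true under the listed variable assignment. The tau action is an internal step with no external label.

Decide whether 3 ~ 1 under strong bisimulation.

Compute ~ classes (split until stable):
  round 0: {{0,1,2,3,4}}
  round 1: {{0,1,3},{2},{4}}
  round 2: {{0},{1,3},{2},{4}}
stable after 3 split(s): 4 block(s)
class of 3: {1,3}; class of 1: {1,3}

Answer: BISIMILAR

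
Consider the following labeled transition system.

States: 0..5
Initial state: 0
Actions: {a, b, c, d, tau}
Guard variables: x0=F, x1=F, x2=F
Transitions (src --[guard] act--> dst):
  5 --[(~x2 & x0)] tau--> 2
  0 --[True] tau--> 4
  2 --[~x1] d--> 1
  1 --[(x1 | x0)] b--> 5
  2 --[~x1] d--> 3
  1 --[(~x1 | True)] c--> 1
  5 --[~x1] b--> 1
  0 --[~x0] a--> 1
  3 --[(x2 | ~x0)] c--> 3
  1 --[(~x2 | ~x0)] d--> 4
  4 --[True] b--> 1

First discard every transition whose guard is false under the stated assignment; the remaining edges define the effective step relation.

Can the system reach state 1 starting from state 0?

Guard filter leaves 9 enabled edge(s).
L0 = {0}
L1 = {1,4}  now seen {0,1,4}
R = {0,1,4}
trace reaching 1: a

Answer: REACHABLE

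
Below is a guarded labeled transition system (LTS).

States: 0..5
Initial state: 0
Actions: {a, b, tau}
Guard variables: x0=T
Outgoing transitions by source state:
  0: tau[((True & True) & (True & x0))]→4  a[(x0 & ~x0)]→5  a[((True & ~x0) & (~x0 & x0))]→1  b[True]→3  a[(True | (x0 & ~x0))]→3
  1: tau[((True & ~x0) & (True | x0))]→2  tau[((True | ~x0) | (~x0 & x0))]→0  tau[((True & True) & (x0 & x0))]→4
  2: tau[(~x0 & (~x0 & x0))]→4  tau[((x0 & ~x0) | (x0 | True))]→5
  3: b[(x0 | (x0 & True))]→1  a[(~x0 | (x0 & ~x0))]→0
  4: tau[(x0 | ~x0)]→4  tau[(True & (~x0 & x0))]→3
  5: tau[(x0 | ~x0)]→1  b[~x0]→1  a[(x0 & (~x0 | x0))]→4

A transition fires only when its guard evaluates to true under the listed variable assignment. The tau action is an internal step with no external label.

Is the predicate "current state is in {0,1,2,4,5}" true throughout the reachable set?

Answer: INVARIANT VIOLATED at state 3

Trace:
Allowed set {0,1,2,4,5}
R = {0,1,3,4}
  0: ✓
  1: ✓
  3: VIOLATES
  4: ✓
reach 3 via b — violates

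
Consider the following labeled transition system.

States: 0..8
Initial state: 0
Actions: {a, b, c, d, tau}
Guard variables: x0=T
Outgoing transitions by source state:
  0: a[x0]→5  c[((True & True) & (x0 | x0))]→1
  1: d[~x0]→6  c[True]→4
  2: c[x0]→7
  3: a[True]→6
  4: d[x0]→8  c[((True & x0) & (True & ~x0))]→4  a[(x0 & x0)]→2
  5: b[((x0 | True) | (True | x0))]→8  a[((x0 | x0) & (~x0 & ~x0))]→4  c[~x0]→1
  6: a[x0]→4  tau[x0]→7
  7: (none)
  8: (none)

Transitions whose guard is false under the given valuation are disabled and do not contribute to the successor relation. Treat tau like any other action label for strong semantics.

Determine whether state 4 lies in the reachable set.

Answer: REACHABLE

Trace:
10 transition(s) survive guard evaluation.
L0 = {0}
L1 = {1,5}  total {0,1,5}
L2 = {4,8}  total {0,1,4,5,8}
L3 = {2}  total {0,1,2,4,5,8}
L4 = {7}  total {0,1,2,4,5,7,8}
R = {0,1,2,4,5,7,8}
Path to 4: c·c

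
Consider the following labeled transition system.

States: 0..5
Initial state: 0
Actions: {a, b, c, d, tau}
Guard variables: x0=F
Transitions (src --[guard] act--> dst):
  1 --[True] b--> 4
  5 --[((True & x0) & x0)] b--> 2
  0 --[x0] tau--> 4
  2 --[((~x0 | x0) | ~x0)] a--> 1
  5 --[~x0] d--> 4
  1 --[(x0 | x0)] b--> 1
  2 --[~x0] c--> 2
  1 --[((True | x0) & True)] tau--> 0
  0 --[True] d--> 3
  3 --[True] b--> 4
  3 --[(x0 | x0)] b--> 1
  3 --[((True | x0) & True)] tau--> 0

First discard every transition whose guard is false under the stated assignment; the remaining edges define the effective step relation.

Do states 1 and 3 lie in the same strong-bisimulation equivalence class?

Answer: BISIMILAR

Working:
Bisimulation quotient by refinement:
  round 0: {{0,1,2,3,4,5}}
  round 1: {{0,5},{1,3},{2},{4}}
  round 2: {{0},{1,3},{2},{4},{5}}
stable after 3 split(s): 5 block(s)
1∈{1,3}, 3∈{1,3}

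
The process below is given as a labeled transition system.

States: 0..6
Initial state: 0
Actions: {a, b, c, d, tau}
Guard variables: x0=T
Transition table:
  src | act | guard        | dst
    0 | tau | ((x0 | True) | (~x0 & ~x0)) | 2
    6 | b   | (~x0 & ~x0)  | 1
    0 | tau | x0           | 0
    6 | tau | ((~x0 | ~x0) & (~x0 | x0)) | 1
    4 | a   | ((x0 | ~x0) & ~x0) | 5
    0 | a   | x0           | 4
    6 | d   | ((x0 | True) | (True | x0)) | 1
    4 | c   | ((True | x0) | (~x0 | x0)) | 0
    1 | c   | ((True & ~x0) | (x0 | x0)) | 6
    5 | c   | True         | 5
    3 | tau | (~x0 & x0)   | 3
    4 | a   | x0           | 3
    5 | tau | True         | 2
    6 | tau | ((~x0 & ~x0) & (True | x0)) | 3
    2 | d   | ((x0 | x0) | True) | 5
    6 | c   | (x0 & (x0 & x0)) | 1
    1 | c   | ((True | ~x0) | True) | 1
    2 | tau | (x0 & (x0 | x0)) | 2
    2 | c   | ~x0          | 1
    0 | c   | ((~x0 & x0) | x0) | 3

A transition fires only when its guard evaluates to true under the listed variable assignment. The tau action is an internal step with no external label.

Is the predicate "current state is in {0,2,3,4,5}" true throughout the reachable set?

Answer: INVARIANT HOLDS

Working:
Allowed set {0,2,3,4,5}
Reachable = {0,2,3,4,5}
  0: safe
  2: safe
  3: safe
  4: safe
  5: safe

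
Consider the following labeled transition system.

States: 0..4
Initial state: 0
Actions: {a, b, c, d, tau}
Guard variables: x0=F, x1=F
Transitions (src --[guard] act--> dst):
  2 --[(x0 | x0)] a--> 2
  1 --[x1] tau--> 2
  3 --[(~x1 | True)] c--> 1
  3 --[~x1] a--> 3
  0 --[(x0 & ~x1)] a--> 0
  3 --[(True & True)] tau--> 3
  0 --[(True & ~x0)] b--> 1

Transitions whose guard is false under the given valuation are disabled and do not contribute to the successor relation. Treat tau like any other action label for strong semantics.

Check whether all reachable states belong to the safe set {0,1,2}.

Answer: INVARIANT HOLDS

Analysis:
Allowed set {0,1,2}
Reachable = {0,1}
  0: ok
  1: ok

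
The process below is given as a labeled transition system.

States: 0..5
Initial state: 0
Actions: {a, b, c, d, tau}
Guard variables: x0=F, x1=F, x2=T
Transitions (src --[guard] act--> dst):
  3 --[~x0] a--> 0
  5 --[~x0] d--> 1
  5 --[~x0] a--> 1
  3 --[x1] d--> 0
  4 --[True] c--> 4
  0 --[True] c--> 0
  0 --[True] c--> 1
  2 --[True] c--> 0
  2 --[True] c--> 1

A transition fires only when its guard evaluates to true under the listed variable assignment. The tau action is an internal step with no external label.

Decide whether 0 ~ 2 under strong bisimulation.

Answer: BISIMILAR

Trace:
Compute ~ classes (split until stable):
  P[0] = {{0,1,2,3,4,5}}
  P[1] = {{0,2,4},{1},{3},{5}}
  P[2] = {{0,2},{1},{3},{4},{5}}
Fixed point at round 3; 5 class(es).
0∈{0,2}, 2∈{0,2}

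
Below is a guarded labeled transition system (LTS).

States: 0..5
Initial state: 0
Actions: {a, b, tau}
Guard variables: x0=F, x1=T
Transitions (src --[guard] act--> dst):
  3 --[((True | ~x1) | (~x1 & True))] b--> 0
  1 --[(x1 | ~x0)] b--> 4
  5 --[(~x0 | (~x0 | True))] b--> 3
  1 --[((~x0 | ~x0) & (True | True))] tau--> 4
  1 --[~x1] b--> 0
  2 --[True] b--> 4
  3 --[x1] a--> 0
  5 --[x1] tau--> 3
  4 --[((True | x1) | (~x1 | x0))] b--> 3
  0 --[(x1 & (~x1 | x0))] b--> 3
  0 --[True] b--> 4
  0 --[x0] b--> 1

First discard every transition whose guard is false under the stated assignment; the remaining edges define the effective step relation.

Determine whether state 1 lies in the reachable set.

Answer: UNREACHABLE

Analysis:
9 transition(s) survive guard evaluation.
depth 0: {0}
depth 1: {4}  cumulative {0,4}
depth 2: {3}  cumulative {0,3,4}
Reachable = {0,3,4}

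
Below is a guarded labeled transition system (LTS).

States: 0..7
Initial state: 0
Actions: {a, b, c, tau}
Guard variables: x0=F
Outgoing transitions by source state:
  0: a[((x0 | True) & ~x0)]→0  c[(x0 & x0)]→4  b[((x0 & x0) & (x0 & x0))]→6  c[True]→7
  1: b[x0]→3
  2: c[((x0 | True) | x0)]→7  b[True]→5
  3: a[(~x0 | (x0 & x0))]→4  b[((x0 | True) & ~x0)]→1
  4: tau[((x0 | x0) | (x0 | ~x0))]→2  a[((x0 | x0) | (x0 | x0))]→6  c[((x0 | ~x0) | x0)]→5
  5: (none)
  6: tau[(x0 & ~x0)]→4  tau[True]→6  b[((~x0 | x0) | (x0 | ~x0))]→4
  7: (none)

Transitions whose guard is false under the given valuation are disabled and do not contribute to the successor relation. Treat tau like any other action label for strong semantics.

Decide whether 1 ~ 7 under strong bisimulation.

Answer: BISIMILAR

Analysis:
Compute ~ classes (split until stable):
  P[0] = {{0,1,2,3,4,5,6,7}}
  P[1] = {{0},{1,5,7},{2},{3},{4},{6}}
6 equivalence class(es) (converged in 2)
[1]={1,5,7}  [7]={1,5,7}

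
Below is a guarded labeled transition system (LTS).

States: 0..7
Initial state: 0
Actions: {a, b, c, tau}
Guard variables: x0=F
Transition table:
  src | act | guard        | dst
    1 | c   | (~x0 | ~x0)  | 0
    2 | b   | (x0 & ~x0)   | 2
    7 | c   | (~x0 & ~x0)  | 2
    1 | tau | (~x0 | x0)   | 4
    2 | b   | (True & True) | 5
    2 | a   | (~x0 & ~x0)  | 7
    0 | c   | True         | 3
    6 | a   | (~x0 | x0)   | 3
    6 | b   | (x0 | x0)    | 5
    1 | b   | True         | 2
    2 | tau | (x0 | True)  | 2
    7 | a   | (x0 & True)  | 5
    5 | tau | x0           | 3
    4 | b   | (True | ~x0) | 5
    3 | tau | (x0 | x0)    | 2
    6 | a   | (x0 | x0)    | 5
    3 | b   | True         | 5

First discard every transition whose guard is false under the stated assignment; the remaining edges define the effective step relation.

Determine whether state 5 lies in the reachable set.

After dropping false guards: 11 live edges.
Layer 0: {0}
Layer 1: {3}  now seen {0,3}
Layer 2: {5}  now seen {0,3,5}
Reachable = {0,3,5}
Path to 5: c·b

Answer: REACHABLE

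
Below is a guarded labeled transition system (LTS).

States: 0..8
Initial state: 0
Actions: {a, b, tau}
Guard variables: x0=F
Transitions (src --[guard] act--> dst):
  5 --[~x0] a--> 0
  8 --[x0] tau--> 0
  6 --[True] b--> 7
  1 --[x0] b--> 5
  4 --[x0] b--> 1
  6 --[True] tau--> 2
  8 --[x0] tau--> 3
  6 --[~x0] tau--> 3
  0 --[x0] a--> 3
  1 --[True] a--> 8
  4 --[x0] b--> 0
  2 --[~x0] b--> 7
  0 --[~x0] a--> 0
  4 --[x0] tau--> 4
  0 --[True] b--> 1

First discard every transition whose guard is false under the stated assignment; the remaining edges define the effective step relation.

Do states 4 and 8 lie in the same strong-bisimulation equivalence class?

Answer: BISIMILAR

Working:
Compute ~ classes (split until stable):
  round 0: {{0,1,2,3,4,5,6,7,8}}
  round 1: {{0},{1,5},{2},{3,4,7,8},{6}}
  round 2: {{0},{1},{2},{3,4,7,8},{5},{6}}
stable after 3 split(s): 6 block(s)
class of 4: {3,4,7,8}; class of 8: {3,4,7,8}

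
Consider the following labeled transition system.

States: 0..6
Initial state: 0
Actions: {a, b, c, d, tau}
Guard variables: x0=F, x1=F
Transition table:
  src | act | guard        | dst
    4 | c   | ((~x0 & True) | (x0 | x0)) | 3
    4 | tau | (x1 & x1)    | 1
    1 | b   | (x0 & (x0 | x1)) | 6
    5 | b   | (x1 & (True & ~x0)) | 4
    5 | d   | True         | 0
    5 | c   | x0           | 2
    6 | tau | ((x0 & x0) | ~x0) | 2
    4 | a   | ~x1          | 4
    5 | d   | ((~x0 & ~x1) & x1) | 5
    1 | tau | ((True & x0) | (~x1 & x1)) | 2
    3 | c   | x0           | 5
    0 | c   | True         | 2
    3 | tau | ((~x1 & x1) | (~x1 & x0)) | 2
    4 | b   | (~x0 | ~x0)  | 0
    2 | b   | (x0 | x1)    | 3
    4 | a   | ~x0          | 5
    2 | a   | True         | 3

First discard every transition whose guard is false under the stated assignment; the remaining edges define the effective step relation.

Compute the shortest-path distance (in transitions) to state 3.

Layered search for 3:
  L0 = {0}
  L1 = {2}
  L2 = {3}
depth(3)=2, e.g. c·a

Answer: 2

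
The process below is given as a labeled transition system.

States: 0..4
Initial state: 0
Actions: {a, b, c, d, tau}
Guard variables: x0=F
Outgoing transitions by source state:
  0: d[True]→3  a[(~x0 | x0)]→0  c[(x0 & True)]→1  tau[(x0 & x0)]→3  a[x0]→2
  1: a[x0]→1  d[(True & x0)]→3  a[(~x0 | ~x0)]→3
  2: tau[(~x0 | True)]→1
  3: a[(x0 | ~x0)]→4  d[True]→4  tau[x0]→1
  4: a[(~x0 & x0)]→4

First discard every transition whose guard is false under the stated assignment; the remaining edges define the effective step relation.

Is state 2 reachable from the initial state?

Answer: UNREACHABLE

Trace:
6 transition(s) survive guard evaluation.
L0 = {0}
L1 = {3}  cumulative {0,3}
L2 = {4}  cumulative {0,3,4}
R = {0,3,4}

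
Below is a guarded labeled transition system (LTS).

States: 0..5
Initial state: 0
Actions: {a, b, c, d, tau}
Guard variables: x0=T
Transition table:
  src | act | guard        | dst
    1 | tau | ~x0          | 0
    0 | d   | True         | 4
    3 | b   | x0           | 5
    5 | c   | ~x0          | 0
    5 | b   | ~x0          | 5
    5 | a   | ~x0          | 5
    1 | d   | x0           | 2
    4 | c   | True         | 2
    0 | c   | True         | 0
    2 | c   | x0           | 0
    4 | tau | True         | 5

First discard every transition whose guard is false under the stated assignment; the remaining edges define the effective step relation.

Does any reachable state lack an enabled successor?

R = {0,2,4,5}
  0: c→0  d→4  [2 out]
  2: c→0  [1 out]
  4: c→2  tau→5  [2 out]
  5: ∅  [STUCK]
trace reaching 5: d·tau

Answer: DEADLOCK at state 5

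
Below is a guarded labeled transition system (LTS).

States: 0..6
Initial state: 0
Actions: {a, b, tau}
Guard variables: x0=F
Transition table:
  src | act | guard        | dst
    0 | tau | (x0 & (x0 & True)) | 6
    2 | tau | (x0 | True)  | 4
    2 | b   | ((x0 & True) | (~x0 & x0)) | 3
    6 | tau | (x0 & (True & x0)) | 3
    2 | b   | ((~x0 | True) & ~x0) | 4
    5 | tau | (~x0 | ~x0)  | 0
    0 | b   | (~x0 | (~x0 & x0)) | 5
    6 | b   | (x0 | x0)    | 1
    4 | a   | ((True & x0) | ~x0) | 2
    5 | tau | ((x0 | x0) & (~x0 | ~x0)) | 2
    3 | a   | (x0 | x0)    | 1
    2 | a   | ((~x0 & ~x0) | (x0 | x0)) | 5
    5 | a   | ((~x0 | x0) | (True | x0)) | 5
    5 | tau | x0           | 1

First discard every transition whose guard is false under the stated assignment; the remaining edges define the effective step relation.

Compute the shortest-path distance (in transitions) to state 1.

Layered search for 1:
  L0 = {0}
  L1 = {5}
1 never appears.

Answer: UNREACHABLE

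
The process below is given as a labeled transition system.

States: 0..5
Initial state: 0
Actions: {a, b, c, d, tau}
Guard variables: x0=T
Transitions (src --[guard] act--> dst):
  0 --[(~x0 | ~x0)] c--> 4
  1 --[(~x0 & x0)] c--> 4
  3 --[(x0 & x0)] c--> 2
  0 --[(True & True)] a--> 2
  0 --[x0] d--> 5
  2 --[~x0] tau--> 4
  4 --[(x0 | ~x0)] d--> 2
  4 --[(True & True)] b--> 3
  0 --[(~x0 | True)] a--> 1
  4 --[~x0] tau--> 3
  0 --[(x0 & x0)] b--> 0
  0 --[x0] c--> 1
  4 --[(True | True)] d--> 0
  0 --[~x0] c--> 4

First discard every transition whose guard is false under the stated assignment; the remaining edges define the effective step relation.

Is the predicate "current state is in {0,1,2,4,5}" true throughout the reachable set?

Safe = {0,1,2,4,5}
Reachable = {0,1,2,5}
  0: ok
  1: ok
  2: ok
  5: ok

Answer: INVARIANT HOLDS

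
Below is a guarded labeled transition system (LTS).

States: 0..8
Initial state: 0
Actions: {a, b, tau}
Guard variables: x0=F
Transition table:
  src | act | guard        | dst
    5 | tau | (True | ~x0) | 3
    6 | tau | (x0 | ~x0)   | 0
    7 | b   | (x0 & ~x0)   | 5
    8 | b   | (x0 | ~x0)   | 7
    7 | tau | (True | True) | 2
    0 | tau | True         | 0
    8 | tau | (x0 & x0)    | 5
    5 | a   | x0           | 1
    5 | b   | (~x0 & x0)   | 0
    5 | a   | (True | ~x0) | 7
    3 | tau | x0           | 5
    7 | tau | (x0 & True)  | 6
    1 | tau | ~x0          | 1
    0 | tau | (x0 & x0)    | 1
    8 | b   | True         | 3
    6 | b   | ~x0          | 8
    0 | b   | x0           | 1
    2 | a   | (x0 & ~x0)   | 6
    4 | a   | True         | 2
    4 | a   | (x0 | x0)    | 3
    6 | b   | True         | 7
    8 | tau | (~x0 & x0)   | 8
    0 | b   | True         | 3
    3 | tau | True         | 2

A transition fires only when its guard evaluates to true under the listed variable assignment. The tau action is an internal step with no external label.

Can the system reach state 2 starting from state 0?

Answer: REACHABLE

Analysis:
Guard filter leaves 13 enabled edge(s).
L0 = {0}
L1 = {3}  now seen {0,3}
L2 = {2}  now seen {0,2,3}
Reachable = {0,2,3}
witness 2: b·tau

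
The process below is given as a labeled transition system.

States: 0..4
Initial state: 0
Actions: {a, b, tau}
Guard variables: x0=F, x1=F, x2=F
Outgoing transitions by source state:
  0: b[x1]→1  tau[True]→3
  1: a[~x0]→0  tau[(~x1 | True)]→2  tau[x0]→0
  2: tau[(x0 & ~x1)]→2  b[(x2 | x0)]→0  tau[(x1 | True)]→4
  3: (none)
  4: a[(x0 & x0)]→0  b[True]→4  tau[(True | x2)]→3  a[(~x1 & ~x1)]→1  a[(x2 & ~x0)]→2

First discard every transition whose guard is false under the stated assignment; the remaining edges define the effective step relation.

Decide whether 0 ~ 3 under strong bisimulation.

Answer: NOT BISIMILAR

Working:
Bisimulation quotient by refinement:
  π0 = {{0,1,2,3,4}}
  π1 = {{0,2},{1},{3},{4}}
  π2 = {{0},{1},{2},{3},{4}}
5 equivalence class(es) (converged in 3)
class of 0: {0}; class of 3: {3}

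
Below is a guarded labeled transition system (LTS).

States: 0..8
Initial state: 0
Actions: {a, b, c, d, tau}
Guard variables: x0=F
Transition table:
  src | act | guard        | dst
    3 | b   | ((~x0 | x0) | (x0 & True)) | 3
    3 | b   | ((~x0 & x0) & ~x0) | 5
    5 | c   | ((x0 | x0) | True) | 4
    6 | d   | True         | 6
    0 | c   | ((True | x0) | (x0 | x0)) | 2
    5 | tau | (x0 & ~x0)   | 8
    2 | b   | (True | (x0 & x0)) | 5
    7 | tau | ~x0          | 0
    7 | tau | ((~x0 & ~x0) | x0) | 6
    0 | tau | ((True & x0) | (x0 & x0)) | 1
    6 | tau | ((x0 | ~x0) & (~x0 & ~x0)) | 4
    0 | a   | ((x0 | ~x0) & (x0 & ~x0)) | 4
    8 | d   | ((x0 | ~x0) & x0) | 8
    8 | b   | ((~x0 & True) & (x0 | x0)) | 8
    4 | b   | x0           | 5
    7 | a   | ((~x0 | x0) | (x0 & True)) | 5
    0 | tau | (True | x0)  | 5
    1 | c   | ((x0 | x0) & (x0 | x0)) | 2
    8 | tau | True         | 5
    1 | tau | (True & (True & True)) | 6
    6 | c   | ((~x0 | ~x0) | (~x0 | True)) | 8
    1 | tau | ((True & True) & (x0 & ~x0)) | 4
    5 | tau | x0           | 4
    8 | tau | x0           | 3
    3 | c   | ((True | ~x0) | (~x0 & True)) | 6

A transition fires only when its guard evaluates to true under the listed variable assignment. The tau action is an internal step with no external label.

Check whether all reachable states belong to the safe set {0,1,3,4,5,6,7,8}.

Inv-set: {0,1,3,4,5,6,7,8}
R = {0,2,4,5}
  0: ✓
  2: outside
  4: ✓
  5: ✓
witness against invariant: c → 2

Answer: INVARIANT VIOLATED at state 2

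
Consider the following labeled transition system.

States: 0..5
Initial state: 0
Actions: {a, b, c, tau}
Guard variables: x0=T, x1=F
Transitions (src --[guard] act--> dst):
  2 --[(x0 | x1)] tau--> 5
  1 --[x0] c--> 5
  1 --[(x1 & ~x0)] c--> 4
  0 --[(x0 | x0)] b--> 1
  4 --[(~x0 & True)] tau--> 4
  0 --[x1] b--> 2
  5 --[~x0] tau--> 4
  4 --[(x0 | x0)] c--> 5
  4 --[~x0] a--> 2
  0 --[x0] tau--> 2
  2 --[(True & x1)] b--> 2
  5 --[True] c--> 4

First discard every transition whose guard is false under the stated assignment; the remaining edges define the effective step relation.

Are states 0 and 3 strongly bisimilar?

Refine partition for ~:
  P[0] = {{0,1,2,3,4,5}}
  P[1] = {{0},{1,4,5},{2},{3}}
stable after 2 split(s): 4 block(s)
[0]={0}  [3]={3}

Answer: NOT BISIMILAR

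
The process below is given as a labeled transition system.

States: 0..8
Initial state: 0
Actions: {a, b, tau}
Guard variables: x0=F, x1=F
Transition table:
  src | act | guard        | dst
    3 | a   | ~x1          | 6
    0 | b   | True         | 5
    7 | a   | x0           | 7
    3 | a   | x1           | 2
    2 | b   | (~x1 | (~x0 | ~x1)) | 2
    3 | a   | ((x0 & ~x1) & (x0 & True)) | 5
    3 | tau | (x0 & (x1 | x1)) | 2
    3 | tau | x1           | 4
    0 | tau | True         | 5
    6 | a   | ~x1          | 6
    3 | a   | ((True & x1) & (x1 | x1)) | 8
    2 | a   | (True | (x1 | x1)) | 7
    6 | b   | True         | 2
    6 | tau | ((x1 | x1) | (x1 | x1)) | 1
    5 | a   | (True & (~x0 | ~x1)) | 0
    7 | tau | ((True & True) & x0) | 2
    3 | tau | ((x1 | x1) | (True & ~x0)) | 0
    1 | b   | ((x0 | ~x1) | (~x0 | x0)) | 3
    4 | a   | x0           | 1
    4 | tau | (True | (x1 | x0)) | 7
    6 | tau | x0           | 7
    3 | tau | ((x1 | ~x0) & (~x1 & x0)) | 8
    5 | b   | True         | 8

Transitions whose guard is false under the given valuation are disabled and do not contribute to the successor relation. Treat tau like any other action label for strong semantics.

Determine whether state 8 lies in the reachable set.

Answer: REACHABLE

Working:
12 transition(s) survive guard evaluation.
depth 0: {0}
depth 1: {5}  now seen {0,5}
depth 2: {8}  now seen {0,5,8}
R = {0,5,8}
trace reaching 8: b·b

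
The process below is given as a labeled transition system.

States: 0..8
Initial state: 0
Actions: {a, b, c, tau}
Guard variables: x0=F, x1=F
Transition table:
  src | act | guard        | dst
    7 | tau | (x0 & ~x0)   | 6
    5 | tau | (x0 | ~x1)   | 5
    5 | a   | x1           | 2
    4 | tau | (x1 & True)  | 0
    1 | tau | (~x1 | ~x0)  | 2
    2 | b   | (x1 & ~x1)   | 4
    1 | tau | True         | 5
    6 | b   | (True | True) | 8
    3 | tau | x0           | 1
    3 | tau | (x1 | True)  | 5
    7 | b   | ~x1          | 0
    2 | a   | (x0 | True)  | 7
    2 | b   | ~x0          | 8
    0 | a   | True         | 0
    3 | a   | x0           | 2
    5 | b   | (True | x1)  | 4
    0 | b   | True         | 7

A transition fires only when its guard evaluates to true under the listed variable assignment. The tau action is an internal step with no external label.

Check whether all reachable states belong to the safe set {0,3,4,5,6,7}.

Answer: INVARIANT HOLDS

Analysis:
Safe = {0,3,4,5,6,7}
R = {0,7}
  0: safe
  7: safe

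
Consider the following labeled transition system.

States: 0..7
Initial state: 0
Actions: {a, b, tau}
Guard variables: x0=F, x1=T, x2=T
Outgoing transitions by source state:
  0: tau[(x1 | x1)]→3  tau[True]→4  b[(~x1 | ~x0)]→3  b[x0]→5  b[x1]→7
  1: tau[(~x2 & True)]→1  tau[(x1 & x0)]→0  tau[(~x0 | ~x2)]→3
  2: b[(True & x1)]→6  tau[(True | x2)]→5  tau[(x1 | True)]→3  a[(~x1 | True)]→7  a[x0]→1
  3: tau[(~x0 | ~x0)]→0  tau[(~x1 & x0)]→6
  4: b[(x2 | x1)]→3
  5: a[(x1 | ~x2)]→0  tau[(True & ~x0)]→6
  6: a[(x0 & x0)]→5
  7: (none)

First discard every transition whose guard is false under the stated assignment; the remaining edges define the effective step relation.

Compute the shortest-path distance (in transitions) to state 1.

Answer: UNREACHABLE

Trace:
BFS to 1:
  Layer 0: {0}
  Layer 1: {3,4,7}
1 never appears.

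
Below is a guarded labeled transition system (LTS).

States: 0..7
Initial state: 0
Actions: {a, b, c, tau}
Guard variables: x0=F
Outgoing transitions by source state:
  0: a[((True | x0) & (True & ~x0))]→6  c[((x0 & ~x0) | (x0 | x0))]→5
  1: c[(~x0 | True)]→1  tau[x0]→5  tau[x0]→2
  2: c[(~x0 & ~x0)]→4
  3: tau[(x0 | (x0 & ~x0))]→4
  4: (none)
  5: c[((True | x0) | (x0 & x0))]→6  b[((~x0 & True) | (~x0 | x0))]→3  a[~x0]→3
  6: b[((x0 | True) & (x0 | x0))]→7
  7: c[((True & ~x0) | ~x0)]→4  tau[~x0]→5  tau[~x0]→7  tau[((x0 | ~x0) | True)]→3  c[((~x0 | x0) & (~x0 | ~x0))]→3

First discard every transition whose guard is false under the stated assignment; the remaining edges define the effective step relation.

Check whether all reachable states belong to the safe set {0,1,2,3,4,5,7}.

Answer: INVARIANT VIOLATED at state 6

Analysis:
Allowed set {0,1,2,3,4,5,7}
R = {0,6}
  0: ✓
  6: outside
counterexample path to 6: a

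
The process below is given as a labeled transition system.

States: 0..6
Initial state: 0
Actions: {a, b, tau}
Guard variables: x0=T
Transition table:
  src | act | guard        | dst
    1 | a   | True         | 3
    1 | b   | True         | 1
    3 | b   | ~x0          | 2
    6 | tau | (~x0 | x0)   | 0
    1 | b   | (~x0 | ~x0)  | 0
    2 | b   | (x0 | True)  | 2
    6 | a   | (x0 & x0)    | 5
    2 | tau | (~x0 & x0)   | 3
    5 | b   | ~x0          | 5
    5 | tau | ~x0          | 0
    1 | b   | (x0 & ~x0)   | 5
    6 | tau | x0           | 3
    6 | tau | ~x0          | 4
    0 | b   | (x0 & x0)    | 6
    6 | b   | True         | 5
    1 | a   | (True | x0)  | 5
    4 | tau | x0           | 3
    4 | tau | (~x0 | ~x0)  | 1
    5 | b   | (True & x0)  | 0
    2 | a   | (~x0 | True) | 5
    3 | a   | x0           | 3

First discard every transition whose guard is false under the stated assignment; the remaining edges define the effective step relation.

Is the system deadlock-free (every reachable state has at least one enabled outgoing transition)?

Answer: DEADLOCK-FREE

Working:
Reachable = {0,3,5,6}
  0: b→6  [1 exit(s)]
  3: a→3  [1 exit(s)]
  5: b→0  [1 exit(s)]
  6: a→5  b→5  tau→0  tau→3  [4 exit(s)]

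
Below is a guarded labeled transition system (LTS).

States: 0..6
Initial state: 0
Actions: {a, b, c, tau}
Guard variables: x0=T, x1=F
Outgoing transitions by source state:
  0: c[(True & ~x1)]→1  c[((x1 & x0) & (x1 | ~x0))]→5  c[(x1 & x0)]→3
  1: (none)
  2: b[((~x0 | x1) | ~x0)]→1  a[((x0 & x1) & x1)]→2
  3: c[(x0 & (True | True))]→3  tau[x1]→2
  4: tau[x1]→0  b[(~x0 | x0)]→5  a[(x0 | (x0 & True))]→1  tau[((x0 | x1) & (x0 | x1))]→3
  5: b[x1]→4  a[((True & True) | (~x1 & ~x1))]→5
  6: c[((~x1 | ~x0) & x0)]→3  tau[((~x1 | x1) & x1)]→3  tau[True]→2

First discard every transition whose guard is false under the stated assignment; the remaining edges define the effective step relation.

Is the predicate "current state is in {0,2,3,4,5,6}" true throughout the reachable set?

Answer: INVARIANT VIOLATED at state 1

Trace:
Inv-set: {0,2,3,4,5,6}
R = {0,1}
  0: ✓
  1: VIOLATES
witness against invariant: c → 1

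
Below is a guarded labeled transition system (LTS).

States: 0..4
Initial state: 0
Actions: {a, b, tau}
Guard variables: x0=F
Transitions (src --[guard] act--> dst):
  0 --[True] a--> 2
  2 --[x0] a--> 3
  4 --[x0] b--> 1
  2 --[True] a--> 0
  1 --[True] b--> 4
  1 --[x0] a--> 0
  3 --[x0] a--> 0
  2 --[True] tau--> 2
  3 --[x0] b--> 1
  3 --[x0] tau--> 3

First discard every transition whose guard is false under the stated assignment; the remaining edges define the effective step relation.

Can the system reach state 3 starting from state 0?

Answer: UNREACHABLE

Working:
After dropping false guards: 4 live edges.
L0 = {0}
L1 = {2}  cumulative {0,2}
Reachable = {0,2}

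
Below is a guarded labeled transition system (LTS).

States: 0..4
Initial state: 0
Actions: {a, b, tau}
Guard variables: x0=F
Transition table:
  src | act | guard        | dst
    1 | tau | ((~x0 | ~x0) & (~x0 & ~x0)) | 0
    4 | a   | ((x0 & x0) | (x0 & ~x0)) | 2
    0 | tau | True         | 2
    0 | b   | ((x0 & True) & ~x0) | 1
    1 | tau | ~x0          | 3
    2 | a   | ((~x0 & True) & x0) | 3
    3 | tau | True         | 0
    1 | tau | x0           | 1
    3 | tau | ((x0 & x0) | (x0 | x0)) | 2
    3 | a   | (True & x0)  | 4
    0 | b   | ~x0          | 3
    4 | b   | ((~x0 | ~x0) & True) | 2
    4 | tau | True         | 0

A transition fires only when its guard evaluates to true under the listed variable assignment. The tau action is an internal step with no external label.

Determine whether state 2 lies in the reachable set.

7 transition(s) survive guard evaluation.
Layer 0: {0}
Layer 1: {2,3}  total {0,2,3}
Reachable = {0,2,3}
trace reaching 2: tau

Answer: REACHABLE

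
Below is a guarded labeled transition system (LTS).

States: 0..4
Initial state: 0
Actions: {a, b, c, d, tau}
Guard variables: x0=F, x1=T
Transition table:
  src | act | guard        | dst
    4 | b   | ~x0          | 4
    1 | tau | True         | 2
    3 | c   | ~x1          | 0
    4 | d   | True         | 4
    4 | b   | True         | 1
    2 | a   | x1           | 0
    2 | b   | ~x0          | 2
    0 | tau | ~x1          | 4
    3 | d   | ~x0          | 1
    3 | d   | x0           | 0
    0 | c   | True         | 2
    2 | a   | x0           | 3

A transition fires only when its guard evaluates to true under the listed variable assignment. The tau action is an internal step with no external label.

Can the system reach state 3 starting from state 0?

Answer: UNREACHABLE

Analysis:
8 transition(s) survive guard evaluation.
Layer 0: {0}
Layer 1: {2}  now seen {0,2}
R = {0,2}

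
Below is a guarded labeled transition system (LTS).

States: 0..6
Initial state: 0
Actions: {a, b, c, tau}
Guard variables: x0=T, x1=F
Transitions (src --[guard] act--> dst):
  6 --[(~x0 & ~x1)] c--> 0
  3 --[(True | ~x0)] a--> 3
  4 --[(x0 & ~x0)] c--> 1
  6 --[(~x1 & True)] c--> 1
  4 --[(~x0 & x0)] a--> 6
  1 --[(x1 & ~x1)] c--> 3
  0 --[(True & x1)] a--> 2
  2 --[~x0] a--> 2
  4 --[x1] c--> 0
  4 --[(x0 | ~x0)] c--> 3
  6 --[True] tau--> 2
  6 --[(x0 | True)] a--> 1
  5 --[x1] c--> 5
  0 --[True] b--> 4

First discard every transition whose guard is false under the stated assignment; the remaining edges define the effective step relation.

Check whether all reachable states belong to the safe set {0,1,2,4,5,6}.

Allowed set {0,1,2,4,5,6}
Reachable = {0,3,4}
  0: ✓
  3: ✗ unsafe
  4: ✓
reach 3 via b·c — violates

Answer: INVARIANT VIOLATED at state 3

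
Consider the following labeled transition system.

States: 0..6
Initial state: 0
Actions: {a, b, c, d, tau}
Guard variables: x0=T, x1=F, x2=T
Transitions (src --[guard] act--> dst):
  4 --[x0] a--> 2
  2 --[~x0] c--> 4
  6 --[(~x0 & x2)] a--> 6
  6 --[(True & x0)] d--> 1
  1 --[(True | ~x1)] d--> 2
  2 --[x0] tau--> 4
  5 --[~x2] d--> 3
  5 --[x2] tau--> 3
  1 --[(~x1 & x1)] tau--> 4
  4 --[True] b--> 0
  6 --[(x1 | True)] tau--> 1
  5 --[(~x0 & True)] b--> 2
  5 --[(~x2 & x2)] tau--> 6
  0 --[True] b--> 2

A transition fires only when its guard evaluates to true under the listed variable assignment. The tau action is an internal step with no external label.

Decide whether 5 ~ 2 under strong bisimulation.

Answer: NOT BISIMILAR

Trace:
Refine partition for ~:
  π0 = {{0,1,2,3,4,5,6}}
  π1 = {{0},{1},{2,5},{3},{4},{6}}
  π2 = {{0},{1},{2},{3},{4},{5},{6}}
7 equivalence class(es) (converged in 3)
class of 5: {5}; class of 2: {2}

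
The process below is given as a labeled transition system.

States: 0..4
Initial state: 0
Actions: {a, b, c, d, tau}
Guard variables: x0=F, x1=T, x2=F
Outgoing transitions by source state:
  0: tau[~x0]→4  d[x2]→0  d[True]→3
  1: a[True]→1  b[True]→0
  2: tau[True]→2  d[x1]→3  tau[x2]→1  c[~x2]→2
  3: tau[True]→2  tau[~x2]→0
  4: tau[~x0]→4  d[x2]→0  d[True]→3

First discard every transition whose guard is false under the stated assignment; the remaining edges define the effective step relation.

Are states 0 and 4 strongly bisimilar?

Answer: BISIMILAR

Working:
Bisimulation quotient by refinement:
  round 0: {{0,1,2,3,4}}
  round 1: {{0,4},{1},{2},{3}}
4 equivalence class(es) (converged in 2)
[0]={0,4}  [4]={0,4}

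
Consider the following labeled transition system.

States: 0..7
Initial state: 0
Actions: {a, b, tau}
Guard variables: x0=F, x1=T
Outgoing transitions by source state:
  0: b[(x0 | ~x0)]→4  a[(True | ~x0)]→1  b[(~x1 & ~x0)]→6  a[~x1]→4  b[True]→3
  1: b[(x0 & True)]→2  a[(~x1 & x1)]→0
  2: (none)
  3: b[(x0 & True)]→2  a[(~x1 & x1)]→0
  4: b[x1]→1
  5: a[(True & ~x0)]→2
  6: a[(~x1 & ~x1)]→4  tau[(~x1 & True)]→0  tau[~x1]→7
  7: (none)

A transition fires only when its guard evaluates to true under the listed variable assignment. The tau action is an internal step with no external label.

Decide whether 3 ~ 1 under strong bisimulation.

Answer: BISIMILAR

Analysis:
Compute ~ classes (split until stable):
  P[0] = {{0,1,2,3,4,5,6,7}}
  P[1] = {{0},{1,2,3,6,7},{4},{5}}
Fixed point at round 2; 4 class(es).
3∈{1,2,3,6,7}, 1∈{1,2,3,6,7}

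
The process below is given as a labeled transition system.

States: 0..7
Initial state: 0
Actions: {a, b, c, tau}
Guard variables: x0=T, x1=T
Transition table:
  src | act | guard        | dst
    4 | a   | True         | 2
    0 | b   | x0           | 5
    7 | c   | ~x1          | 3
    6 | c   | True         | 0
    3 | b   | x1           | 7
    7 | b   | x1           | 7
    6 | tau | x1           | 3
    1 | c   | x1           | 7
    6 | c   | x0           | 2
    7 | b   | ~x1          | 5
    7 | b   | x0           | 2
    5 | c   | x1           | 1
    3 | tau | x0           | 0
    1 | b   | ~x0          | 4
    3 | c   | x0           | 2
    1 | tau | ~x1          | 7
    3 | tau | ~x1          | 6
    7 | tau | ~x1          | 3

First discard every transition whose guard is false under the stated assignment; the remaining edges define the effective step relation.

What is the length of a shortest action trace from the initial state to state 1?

BFS to 1:
  Layer 0: {0}
  Layer 1: {5}
  Layer 2: {1}
depth(1)=2, e.g. b·c

Answer: 2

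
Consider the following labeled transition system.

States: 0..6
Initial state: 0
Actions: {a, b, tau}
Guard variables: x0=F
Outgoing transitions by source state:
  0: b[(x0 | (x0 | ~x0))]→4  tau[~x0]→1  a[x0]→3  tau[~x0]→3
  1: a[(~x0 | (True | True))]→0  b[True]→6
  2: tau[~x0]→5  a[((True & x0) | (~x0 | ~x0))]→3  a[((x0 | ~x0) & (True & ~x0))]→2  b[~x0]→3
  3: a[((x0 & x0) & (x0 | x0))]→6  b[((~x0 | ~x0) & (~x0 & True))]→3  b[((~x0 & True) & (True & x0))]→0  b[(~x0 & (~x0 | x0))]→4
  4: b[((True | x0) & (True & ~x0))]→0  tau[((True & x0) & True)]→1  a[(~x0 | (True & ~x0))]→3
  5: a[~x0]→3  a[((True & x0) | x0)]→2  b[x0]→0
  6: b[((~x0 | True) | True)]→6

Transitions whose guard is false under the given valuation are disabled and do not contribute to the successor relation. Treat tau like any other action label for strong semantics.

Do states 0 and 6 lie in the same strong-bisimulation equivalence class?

Bisimulation quotient by refinement:
  π0 = {{0,1,2,3,4,5,6}}
  π1 = {{0},{1,4},{2},{3,6},{5}}
  π2 = {{0},{1},{2},{3},{4},{5},{6}}
7 equivalence class(es) (converged in 3)
0∈{0}, 6∈{6}

Answer: NOT BISIMILAR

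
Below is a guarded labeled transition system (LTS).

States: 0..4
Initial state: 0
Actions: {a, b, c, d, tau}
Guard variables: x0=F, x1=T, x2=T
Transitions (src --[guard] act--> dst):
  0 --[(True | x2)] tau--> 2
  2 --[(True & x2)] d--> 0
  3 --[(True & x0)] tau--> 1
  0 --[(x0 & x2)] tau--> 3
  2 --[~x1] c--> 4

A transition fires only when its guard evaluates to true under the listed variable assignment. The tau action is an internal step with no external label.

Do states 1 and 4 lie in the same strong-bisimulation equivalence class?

Bisimulation quotient by refinement:
  P[0] = {{0,1,2,3,4}}
  P[1] = {{0},{1,3,4},{2}}
3 equivalence class(es) (converged in 2)
[1]={1,3,4}  [4]={1,3,4}

Answer: BISIMILAR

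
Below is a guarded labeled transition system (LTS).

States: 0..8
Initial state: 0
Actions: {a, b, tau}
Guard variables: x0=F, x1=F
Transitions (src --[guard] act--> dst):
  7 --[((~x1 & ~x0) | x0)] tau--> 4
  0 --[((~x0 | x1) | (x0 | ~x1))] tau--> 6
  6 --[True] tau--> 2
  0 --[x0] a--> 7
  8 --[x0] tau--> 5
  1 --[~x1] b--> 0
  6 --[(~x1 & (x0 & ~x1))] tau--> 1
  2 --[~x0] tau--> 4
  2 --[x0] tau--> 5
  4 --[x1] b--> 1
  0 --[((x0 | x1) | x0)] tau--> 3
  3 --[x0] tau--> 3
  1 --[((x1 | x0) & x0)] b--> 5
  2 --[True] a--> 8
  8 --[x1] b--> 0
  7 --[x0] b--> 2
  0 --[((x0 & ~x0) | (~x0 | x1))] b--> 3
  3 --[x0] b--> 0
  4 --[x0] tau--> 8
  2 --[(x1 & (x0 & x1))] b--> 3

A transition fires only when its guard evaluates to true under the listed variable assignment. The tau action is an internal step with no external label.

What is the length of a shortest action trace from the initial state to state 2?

Answer: 2

Trace:
Breadth-first toward 2:
  Layer 0: {0}
  Layer 1: {3,6}
  Layer 2: {2}
depth(2)=2, e.g. tau·tau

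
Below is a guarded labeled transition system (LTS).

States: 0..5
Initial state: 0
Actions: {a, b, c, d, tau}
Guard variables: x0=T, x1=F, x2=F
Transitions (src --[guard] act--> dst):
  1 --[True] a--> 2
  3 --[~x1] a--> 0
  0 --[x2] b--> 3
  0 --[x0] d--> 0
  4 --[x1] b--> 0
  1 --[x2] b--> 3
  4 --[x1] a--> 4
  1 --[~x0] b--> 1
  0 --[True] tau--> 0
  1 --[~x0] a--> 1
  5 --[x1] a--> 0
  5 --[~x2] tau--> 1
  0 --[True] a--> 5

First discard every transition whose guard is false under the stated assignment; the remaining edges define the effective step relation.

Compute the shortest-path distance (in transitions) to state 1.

Answer: 2

Trace:
BFS to 1:
  Layer 0: {0}
  Layer 1: {5}
  Layer 2: {1}
depth(1)=2, e.g. a·tau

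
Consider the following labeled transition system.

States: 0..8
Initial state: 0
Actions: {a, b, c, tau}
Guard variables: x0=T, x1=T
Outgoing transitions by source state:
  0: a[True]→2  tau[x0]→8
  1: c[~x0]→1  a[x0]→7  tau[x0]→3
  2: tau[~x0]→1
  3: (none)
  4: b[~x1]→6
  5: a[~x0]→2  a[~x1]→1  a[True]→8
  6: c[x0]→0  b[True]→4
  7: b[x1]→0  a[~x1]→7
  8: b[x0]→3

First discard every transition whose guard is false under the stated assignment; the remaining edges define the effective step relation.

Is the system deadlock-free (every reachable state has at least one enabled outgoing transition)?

Answer: DEADLOCK at state 2

Trace:
Reachable = {0,2,3,8}
  0: a→2  tau→8  [deg 2]
  2: ∅  [no exit]
  3: ∅  [no exit]
  8: b→3  [deg 1]
trace reaching 2: a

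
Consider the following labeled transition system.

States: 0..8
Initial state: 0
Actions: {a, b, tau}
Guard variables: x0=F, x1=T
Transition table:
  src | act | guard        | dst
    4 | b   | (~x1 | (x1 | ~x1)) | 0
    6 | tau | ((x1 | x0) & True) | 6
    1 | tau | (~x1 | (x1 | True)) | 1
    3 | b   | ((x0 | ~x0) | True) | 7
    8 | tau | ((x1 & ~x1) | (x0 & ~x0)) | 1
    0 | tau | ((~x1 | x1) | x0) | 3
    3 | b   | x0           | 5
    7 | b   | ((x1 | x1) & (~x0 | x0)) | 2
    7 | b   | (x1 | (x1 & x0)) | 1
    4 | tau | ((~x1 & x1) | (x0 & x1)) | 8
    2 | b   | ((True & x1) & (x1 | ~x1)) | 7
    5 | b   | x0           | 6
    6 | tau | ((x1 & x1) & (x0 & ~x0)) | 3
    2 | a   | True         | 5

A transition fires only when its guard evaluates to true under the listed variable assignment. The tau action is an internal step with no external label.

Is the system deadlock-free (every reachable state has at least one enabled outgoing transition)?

Answer: DEADLOCK at state 5

Working:
Reachable = {0,1,2,3,5,7}
  0: tau→3  [deg 1]
  1: tau→1  [deg 1]
  2: a→5  b→7  [deg 2]
  3: b→7  [deg 1]
  5: ∅  [STUCK]
  7: b→1  b→2  [deg 2]
Path to 5: tau·b·b·a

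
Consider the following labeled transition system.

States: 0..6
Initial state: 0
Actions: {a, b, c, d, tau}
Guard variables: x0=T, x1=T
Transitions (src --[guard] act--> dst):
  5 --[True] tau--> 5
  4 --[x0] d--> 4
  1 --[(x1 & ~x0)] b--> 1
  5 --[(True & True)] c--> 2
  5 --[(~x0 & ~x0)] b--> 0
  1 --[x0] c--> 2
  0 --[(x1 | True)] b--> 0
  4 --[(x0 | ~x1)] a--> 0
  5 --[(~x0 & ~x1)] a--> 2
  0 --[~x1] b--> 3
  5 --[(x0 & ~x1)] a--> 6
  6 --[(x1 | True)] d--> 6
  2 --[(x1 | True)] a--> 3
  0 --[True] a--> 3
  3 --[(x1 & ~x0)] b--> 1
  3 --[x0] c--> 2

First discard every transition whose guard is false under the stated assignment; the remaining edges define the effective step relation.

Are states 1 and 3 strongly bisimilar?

Answer: BISIMILAR

Trace:
Bisimulation quotient by refinement:
  π0 = {{0,1,2,3,4,5,6}}
  π1 = {{0},{1,3},{2},{4},{5},{6}}
Fixed point at round 2; 6 class(es).
class of 1: {1,3}; class of 3: {1,3}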